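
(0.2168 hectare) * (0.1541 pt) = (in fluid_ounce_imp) 4148. Check: 1 hectare = 10000 m^2, so 0.2168 hectare = 0.2168 * 10000 = 2168 m^2. 1 pt = 0.00035277778 m, so 0.1541 pt = 0.1541 * 0.00035277778 = 5.4363056e-05 m. Combine: 2168 m^2 * 5.4363056e-05 m = 0.1178591 m^3. 1 fluid_ounce_imp = 2.8413063e-05 m^3, so 0.1178591 m^3 = 0.1178591 / 2.8413063e-05 = 4148.0606 fluid_ounce_imp ≈ 4148 fluid_ounce_imp (4 s.f.).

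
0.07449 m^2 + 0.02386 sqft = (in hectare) 7.671e-06. Check: 0.07449 m^2 is already in m^2. 1 sqft = 0.09290304 m^2, so 0.02386 sqft = 0.02386 * 0.09290304 = 0.0022166665 m^2. Sum: 0.07449 + 0.0022166665 = 0.076706667 m^2. 1 hectare = 10000 m^2, so 0.076706667 m^2 = 0.076706667 / 10000 = 7.6706667e-06 hectare ≈ 7.671e-06 hectare (4 s.f.).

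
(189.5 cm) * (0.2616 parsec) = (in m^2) 1.53e+16. Check: 1 cm = 0.01 m, so 189.5 cm = 189.5 * 0.01 = 1.895 m. 1 parsec = 3.0856776e+16 m, so 0.2616 parsec = 0.2616 * 3.0856776e+16 = 8.0721326e+15 m. Combine: 1.895 m * 8.0721326e+15 m = 1.5296691e+16 m^2. Result: 1.5296691e+16 m^2 ≈ 1.53e+16 m^2 (4 s.f.).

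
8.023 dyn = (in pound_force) 1 dyn = 1e-05 N, so 8.023 dyn = 8.023 * 1e-05 = 8.023e-05 N. 1 pound_force = 4.4482216 N, so 8.023e-05 N = 8.023e-05 / 4.4482216 = 1.8036422e-05 pound_force ≈ 1.804e-05 pound_force (4 s.f.). Final answer: 1.804e-05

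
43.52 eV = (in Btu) 1 eV = 1.6021766e-19 J, so 43.52 eV = 43.52 * 1.6021766e-19 = 6.9726727e-18 J. 1 Btu = 1055.0559 J, so 6.9726727e-18 J = 6.9726727e-18 / 1055.0559 = 6.6088186e-21 Btu ≈ 6.609e-21 Btu (4 s.f.). Final answer: 6.609e-21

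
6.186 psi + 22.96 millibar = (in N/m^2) 1 psi = 6894.7573 Pa, so 6.186 psi = 6.186 * 6894.7573 = 42650.969 Pa. 1 millibar = 100 Pa, so 22.96 millibar = 22.96 * 100 = 2296 Pa. Sum: 42650.969 + 2296 = 44946.969 Pa. 44946.969 Pa = 44946.969 N/m^2 ≈ 4.495e+04 N/m^2 (4 s.f.). Final answer: 4.495e+04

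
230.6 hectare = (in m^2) 2.306e+06. Check: 1 hectare = 10000 m^2, so 230.6 hectare = 230.6 * 10000 = 2306000 m^2. Result: 2306000 m^2 ≈ 2.306e+06 m^2 (4 s.f.).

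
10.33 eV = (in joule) 1 eV = 1.6021766e-19 J, so 10.33 eV = 10.33 * 1.6021766e-19 = 1.6550485e-18 J. 1.6550485e-18 J = 1.6550485e-18 joule ≈ 1.655e-18 joule (4 s.f.). Final answer: 1.655e-18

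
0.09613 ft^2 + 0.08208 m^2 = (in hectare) 9.101e-06. Check: 1 ft^2 = 0.09290304 m^2, so 0.09613 ft^2 = 0.09613 * 0.09290304 = 0.0089307692 m^2. 0.08208 m^2 is already in m^2. Sum: 0.0089307692 + 0.08208 = 0.091010769 m^2. 1 hectare = 10000 m^2, so 0.091010769 m^2 = 0.091010769 / 10000 = 9.1010769e-06 hectare ≈ 9.101e-06 hectare (4 s.f.).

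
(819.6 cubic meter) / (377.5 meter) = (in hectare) 819.6 cubic meter = 819.6 m^3. 377.5 meter = 377.5 m. Combine: 819.6 m^3 / 377.5 m = 2.1711258 m^2. 1 hectare = 10000 m^2, so 2.1711258 m^2 = 2.1711258 / 10000 = 0.00021711258 hectare ≈ 0.0002171 hectare (4 s.f.). Final answer: 0.0002171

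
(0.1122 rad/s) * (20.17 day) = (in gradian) 0.1122 rad/s is already in rad/s. 1 day = 86400 s, so 20.17 day = 20.17 * 86400 = 1742688 s. Combine: 0.1122 rad/s * 1742688 s = 195529.59 rad. 1 gradian = 0.015707963 rad, so 195529.59 rad = 195529.59 / 0.015707963 = 12447801 gradian ≈ 1.245e+07 gradian (4 s.f.). Final answer: 1.245e+07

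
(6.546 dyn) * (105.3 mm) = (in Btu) 6.533e-09. Check: 1 dyn = 1e-05 N, so 6.546 dyn = 6.546 * 1e-05 = 6.546e-05 N. 1 mm = 0.001 m, so 105.3 mm = 105.3 * 0.001 = 0.1053 m. Combine: 6.546e-05 N * 0.1053 m = 6.892938e-06 J. 1 Btu = 1055.0559 J, so 6.892938e-06 J = 6.892938e-06 / 1055.0559 = 6.5332446e-09 Btu ≈ 6.533e-09 Btu (4 s.f.).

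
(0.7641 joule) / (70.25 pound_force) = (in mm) 0.7641 joule = 0.7641 J. 1 pound_force = 4.4482216 N, so 70.25 pound_force = 70.25 * 4.4482216 = 312.48757 N. Combine: 0.7641 J / 312.48757 N = 0.0024452173 m. 1 mm = 0.001 m, so 0.0024452173 m = 0.0024452173 / 0.001 = 2.4452173 mm ≈ 2.445 mm (4 s.f.). Final answer: 2.445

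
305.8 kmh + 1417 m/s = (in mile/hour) 3360. Check: 1 kmh = 0.27777778 m/s, so 305.8 kmh = 305.8 * 0.27777778 = 84.944444 m/s. 1417 m/s is already in m/s. Sum: 84.944444 + 1417 = 1501.9444 m/s. 1 mile/hour = 0.44704 m/s, so 1501.9444 m/s = 1501.9444 / 0.44704 = 3359.754 mile/hour ≈ 3360 mile/hour (4 s.f.).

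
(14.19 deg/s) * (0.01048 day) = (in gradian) 1.428e+04. Check: 1 deg/s = 0.017453293 rad/s, so 14.19 deg/s = 14.19 * 0.017453293 = 0.24766222 rad/s. 1 day = 86400 s, so 0.01048 day = 0.01048 * 86400 = 905.472 s. Combine: 0.24766222 rad/s * 905.472 s = 224.25121 rad. 1 gradian = 0.015707963 rad, so 224.25121 rad = 224.25121 / 0.015707963 = 14276.275 gradian ≈ 1.428e+04 gradian (4 s.f.).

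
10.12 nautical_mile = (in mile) 1 nautical_mile = 1852 m, so 10.12 nautical_mile = 10.12 * 1852 = 18742.24 m. 1 mile = 1609.344 m, so 18742.24 m = 18742.24 / 1609.344 = 11.645888 mile ≈ 11.65 mile (4 s.f.). Final answer: 11.65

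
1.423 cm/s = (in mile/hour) 0.03183. Check: 1 cm/s = 0.01 m/s, so 1.423 cm/s = 1.423 * 0.01 = 0.01423 m/s. 1 mile/hour = 0.44704 m/s, so 0.01423 m/s = 0.01423 / 0.44704 = 0.031831603 mile/hour ≈ 0.03183 mile/hour (4 s.f.).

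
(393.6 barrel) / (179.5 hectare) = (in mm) 1 barrel = 0.15898729 m^3, so 393.6 barrel = 393.6 * 0.15898729 = 62.577399 m^3. 1 hectare = 10000 m^2, so 179.5 hectare = 179.5 * 10000 = 1795000 m^2. Combine: 62.577399 m^3 / 1795000 m^2 = 3.4862061e-05 m. 1 mm = 0.001 m, so 3.4862061e-05 m = 3.4862061e-05 / 0.001 = 0.034862061 mm ≈ 0.03486 mm (4 s.f.). Final answer: 0.03486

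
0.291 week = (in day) 2.037. Check: 1 week = 604800 s, so 0.291 week = 0.291 * 604800 = 175996.8 s. 1 day = 86400 s, so 175996.8 s = 175996.8 / 86400 = 2.037 day.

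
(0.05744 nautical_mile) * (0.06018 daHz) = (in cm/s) 6402. Check: 1 nautical_mile = 1852 m, so 0.05744 nautical_mile = 0.05744 * 1852 = 106.37888 m. 1 daHz = 10 Hz, so 0.06018 daHz = 0.06018 * 10 = 0.6018 Hz. Combine: 106.37888 m * 0.6018 Hz = 64.01881 m/s. 1 cm/s = 0.01 m/s, so 64.01881 m/s = 64.01881 / 0.01 = 6401.881 cm/s ≈ 6402 cm/s (4 s.f.).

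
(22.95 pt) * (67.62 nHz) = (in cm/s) 5.475e-08. Check: 1 pt = 0.00035277778 m, so 22.95 pt = 22.95 * 0.00035277778 = 0.00809625 m. 1 nHz = 1e-09 Hz, so 67.62 nHz = 67.62 * 1e-09 = 6.762e-08 Hz. Combine: 0.00809625 m * 6.762e-08 Hz = 5.4746842e-10 m/s. 1 cm/s = 0.01 m/s, so 5.4746842e-10 m/s = 5.4746842e-10 / 0.01 = 5.4746842e-08 cm/s ≈ 5.475e-08 cm/s (4 s.f.).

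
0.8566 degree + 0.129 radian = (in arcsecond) 1 degree = 0.017453293 rad, so 0.8566 degree = 0.8566 * 0.017453293 = 0.01495049 rad. 0.129 radian = 0.129 rad. Sum: 0.01495049 + 0.129 = 0.14395049 rad. 1 arcsecond = 4.8481368e-06 rad, so 0.14395049 rad = 0.14395049 / 4.8481368e-06 = 29691.92 arcsecond ≈ 2.969e+04 arcsecond (4 s.f.). Final answer: 2.969e+04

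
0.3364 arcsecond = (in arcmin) 0.005607. Check: 1 arcsecond = 4.8481368e-06 rad, so 0.3364 arcsecond = 0.3364 * 4.8481368e-06 = 1.6309132e-06 rad. 1 arcmin = 0.00029088821 rad, so 1.6309132e-06 rad = 1.6309132e-06 / 0.00029088821 = 0.0056066667 arcmin ≈ 0.005607 arcmin (4 s.f.).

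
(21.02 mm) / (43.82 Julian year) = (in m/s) 1.52e-11. Check: 1 mm = 0.001 m, so 21.02 mm = 21.02 * 0.001 = 0.02102 m. 1 Julian year = 31557600 s, so 43.82 Julian year = 43.82 * 31557600 = 1.382854e+09 s. Combine: 0.02102 m / 1.382854e+09 s = 1.5200447e-11 m/s. Result: 1.5200447e-11 m/s ≈ 1.52e-11 m/s (4 s.f.).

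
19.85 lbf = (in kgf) 9.004. Check: 1 lbf = 4.4482216 N, so 19.85 lbf = 19.85 * 4.4482216 = 88.297199 N. 1 kgf = 9.80665 N, so 88.297199 N = 88.297199 / 9.80665 = 9.0038085 kgf ≈ 9.004 kgf (4 s.f.).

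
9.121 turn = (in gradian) 3648. Check: 1 turn = 6.2831853 rad, so 9.121 turn = 9.121 * 6.2831853 = 57.308933 rad. 1 gradian = 0.015707963 rad, so 57.308933 rad = 57.308933 / 0.015707963 = 3648.4 gradian ≈ 3648 gradian (4 s.f.).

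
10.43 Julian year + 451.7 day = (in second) 3.682e+08. Check: 1 Julian year = 31557600 s, so 10.43 Julian year = 10.43 * 31557600 = 3.2914577e+08 s. 1 day = 86400 s, so 451.7 day = 451.7 * 86400 = 39026880 s. Sum: 3.2914577e+08 + 39026880 = 3.6817265e+08 s. 3.6817265e+08 s = 3.6817265e+08 second ≈ 3.682e+08 second (4 s.f.).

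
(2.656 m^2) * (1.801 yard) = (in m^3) 2.656 m^2 is already in m^2. 1 yard = 0.9144 m, so 1.801 yard = 1.801 * 0.9144 = 1.6468344 m. Combine: 2.656 m^2 * 1.6468344 m = 4.3739922 m^3. Result: 4.3739922 m^3 ≈ 4.374 m^3 (4 s.f.). Final answer: 4.374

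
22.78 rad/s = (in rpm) 1 rpm = 0.10471976 rad/s, so 22.78 rad/s = 22.78 / 0.10471976 = 217.53298 rpm ≈ 217.5 rpm (4 s.f.). Final answer: 217.5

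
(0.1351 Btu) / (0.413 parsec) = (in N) 1.118e-14. Check: 1 Btu = 1055.0559 J, so 0.1351 Btu = 0.1351 * 1055.0559 = 142.53805 J. 1 parsec = 3.0856776e+16 m, so 0.413 parsec = 0.413 * 3.0856776e+16 = 1.2743848e+16 m. Combine: 142.53805 J / 1.2743848e+16 m = 1.1184851e-14 N. Result: 1.1184851e-14 N ≈ 1.118e-14 N (4 s.f.).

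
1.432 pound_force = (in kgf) 0.6495. Check: 1 pound_force = 4.4482216 N, so 1.432 pound_force = 1.432 * 4.4482216 = 6.3698534 N. 1 kgf = 9.80665 N, so 6.3698534 N = 6.3698534 / 9.80665 = 0.64954427 kgf ≈ 0.6495 kgf (4 s.f.).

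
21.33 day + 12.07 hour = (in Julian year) 1 day = 86400 s, so 21.33 day = 21.33 * 86400 = 1842912 s. 1 hour = 3600 s, so 12.07 hour = 12.07 * 3600 = 43452 s. Sum: 1842912 + 43452 = 1886364 s. 1 Julian year = 31557600 s, so 1886364 s = 1886364 / 31557600 = 0.059775268 Julian year ≈ 0.05978 Julian year (4 s.f.). Final answer: 0.05978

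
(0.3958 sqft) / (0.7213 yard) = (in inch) 2.195. Check: 1 sqft = 0.09290304 m^2, so 0.3958 sqft = 0.3958 * 0.09290304 = 0.036771023 m^2. 1 yard = 0.9144 m, so 0.7213 yard = 0.7213 * 0.9144 = 0.65955672 m. Combine: 0.036771023 m^2 / 0.65955672 m = 0.055751116 m. 1 inch = 0.0254 m, so 0.055751116 m = 0.055751116 / 0.0254 = 2.1949258 inch ≈ 2.195 inch (4 s.f.).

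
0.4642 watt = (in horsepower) 0.0006225. Check: 0.4642 watt = 0.4642 W. 1 horsepower = 745.69987 W, so 0.4642 W = 0.4642 / 745.69987 = 0.00062250245 horsepower ≈ 0.0006225 horsepower (4 s.f.).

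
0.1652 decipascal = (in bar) 1.652e-07. Check: 1 decipascal = 0.1 Pa, so 0.1652 decipascal = 0.1652 * 0.1 = 0.01652 Pa. 1 bar = 100000 Pa, so 0.01652 Pa = 0.01652 / 100000 = 1.652e-07 bar.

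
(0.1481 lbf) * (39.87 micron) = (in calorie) 1 lbf = 4.4482216 N, so 0.1481 lbf = 0.1481 * 4.4482216 = 0.65878162 N. 1 micron = 1e-06 m, so 39.87 micron = 39.87 * 1e-06 = 3.987e-05 m. Combine: 0.65878162 N * 3.987e-05 m = 2.6265623e-05 J. 1 calorie = 4.184 J, so 2.6265623e-05 J = 2.6265623e-05 / 4.184 = 6.2776346e-06 calorie ≈ 6.278e-06 calorie (4 s.f.). Final answer: 6.278e-06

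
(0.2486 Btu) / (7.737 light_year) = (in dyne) 1 Btu = 1055.0559 J, so 0.2486 Btu = 0.2486 * 1055.0559 = 262.28688 J. 1 light_year = 9.4607305e+15 m, so 7.737 light_year = 7.737 * 9.4607305e+15 = 7.3197672e+16 m. Combine: 262.28688 J / 7.3197672e+16 m = 3.5832681e-15 N. 1 dyne = 1e-05 N, so 3.5832681e-15 N = 3.5832681e-15 / 1e-05 = 3.5832681e-10 dyne ≈ 3.583e-10 dyne (4 s.f.). Final answer: 3.583e-10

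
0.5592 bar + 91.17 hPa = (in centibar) 65.04. Check: 1 bar = 100000 Pa, so 0.5592 bar = 0.5592 * 100000 = 55920 Pa. 1 hPa = 100 Pa, so 91.17 hPa = 91.17 * 100 = 9117 Pa. Sum: 55920 + 9117 = 65037 Pa. 1 centibar = 1000 Pa, so 65037 Pa = 65037 / 1000 = 65.037 centibar ≈ 65.04 centibar (4 s.f.).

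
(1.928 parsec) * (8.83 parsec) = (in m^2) 1 parsec = 3.0856776e+16 m, so 1.928 parsec = 1.928 * 3.0856776e+16 = 5.9491864e+16 m. 1 parsec = 3.0856776e+16 m, so 8.83 parsec = 8.83 * 3.0856776e+16 = 2.7246533e+17 m. Combine: 5.9491864e+16 m * 2.7246533e+17 m = 1.620947e+34 m^2. Result: 1.620947e+34 m^2 ≈ 1.621e+34 m^2 (4 s.f.). Final answer: 1.621e+34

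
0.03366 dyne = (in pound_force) 1 dyne = 1e-05 N, so 0.03366 dyne = 0.03366 * 1e-05 = 3.366e-07 N. 1 pound_force = 4.4482216 N, so 3.366e-07 N = 3.366e-07 / 4.4482216 = 7.567069e-08 pound_force ≈ 7.567e-08 pound_force (4 s.f.). Final answer: 7.567e-08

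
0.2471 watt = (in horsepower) 0.2471 watt = 0.2471 W. 1 horsepower = 745.69987 W, so 0.2471 W = 0.2471 / 745.69987 = 0.00033136656 horsepower ≈ 0.0003314 horsepower (4 s.f.). Final answer: 0.0003314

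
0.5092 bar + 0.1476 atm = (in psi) 9.554. Check: 1 bar = 100000 Pa, so 0.5092 bar = 0.5092 * 100000 = 50920 Pa. 1 atm = 101325 Pa, so 0.1476 atm = 0.1476 * 101325 = 14955.57 Pa. Sum: 50920 + 14955.57 = 65875.57 Pa. 1 psi = 6894.7573 Pa, so 65875.57 Pa = 65875.57 / 6894.7573 = 9.5544436 psi ≈ 9.554 psi (4 s.f.).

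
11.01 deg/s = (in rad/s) 0.1922. Check: 1 deg/s = 0.017453293 rad/s, so 11.01 deg/s = 11.01 * 0.017453293 = 0.19216075 rad/s. Result: 0.19216075 rad/s ≈ 0.1922 rad/s (4 s.f.).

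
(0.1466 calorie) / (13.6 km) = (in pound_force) 1.014e-05. Check: 1 calorie = 4.184 J, so 0.1466 calorie = 0.1466 * 4.184 = 0.6133744 J. 1 km = 1000 m, so 13.6 km = 13.6 * 1000 = 13600 m. Combine: 0.6133744 J / 13600 m = 4.5101059e-05 N. 1 pound_force = 4.4482216 N, so 4.5101059e-05 N = 4.5101059e-05 / 4.4482216 = 1.0139121e-05 pound_force ≈ 1.014e-05 pound_force (4 s.f.).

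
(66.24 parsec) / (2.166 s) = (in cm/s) 9.437e+19. Check: 1 parsec = 3.0856776e+16 m, so 66.24 parsec = 66.24 * 3.0856776e+16 = 2.0439528e+18 m. 2.166 s is already in s. Combine: 2.0439528e+18 m / 2.166 s = 9.436532e+17 m/s. 1 cm/s = 0.01 m/s, so 9.436532e+17 m/s = 9.436532e+17 / 0.01 = 9.436532e+19 cm/s ≈ 9.437e+19 cm/s (4 s.f.).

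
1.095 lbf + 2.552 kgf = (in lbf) 1 lbf = 4.4482216 N, so 1.095 lbf = 1.095 * 4.4482216 = 4.8708027 N. 1 kgf = 9.80665 N, so 2.552 kgf = 2.552 * 9.80665 = 25.026571 N. Sum: 4.8708027 + 25.026571 = 29.897373 N. 1 lbf = 4.4482216 N, so 29.897373 N = 29.897373 / 4.4482216 = 6.7211969 lbf ≈ 6.721 lbf (4 s.f.). Final answer: 6.721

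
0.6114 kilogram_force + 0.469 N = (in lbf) 1.453. Check: 1 kilogram_force = 9.80665 N, so 0.6114 kilogram_force = 0.6114 * 9.80665 = 5.9957858 N. 0.469 N is already in N. Sum: 5.9957858 + 0.469 = 6.4647858 N. 1 lbf = 4.4482216 N, so 6.4647858 N = 6.4647858 / 4.4482216 = 1.4533417 lbf ≈ 1.453 lbf (4 s.f.).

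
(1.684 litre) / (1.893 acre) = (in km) 1 litre = 0.001 m^3, so 1.684 litre = 1.684 * 0.001 = 0.001684 m^3. 1 acre = 4046.8564 m^2, so 1.893 acre = 1.893 * 4046.8564 = 7660.6992 m^2. Combine: 0.001684 m^3 / 7660.6992 m^2 = 2.1982328e-07 m. 1 km = 1000 m, so 2.1982328e-07 m = 2.1982328e-07 / 1000 = 2.1982328e-10 km ≈ 2.198e-10 km (4 s.f.). Final answer: 2.198e-10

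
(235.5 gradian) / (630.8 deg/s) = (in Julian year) 1 gradian = 0.015707963 rad, so 235.5 gradian = 235.5 * 0.015707963 = 3.6992253 rad. 1 deg/s = 0.017453293 rad/s, so 630.8 deg/s = 630.8 * 0.017453293 = 11.009537 rad/s. Combine: 3.6992253 rad / 11.009537 rad/s = 0.3360019 s. 1 Julian year = 31557600 s, so 0.3360019 s = 0.3360019 / 31557600 = 1.0647258e-08 Julian year ≈ 1.065e-08 Julian year (4 s.f.). Final answer: 1.065e-08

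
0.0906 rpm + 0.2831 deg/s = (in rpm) 1 rpm = 0.10471976 rad/s, so 0.0906 rpm = 0.0906 * 0.10471976 = 0.0094876098 rad/s. 1 deg/s = 0.017453293 rad/s, so 0.2831 deg/s = 0.2831 * 0.017453293 = 0.0049410271 rad/s. Sum: 0.0094876098 + 0.0049410271 = 0.014428637 rad/s. 1 rpm = 0.10471976 rad/s, so 0.014428637 rad/s = 0.014428637 / 0.10471976 = 0.13778333 rpm ≈ 0.1378 rpm (4 s.f.). Final answer: 0.1378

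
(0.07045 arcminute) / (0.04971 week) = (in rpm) 1 arcminute = 0.00029088821 rad, so 0.07045 arcminute = 0.07045 * 0.00029088821 = 2.0493074e-05 rad. 1 week = 604800 s, so 0.04971 week = 0.04971 * 604800 = 30064.608 s. Combine: 2.0493074e-05 rad / 30064.608 s = 6.8163451e-10 rad/s. 1 rpm = 0.10471976 rad/s, so 6.8163451e-10 rad/s = 6.8163451e-10 / 0.10471976 = 6.5091301e-09 rpm ≈ 6.509e-09 rpm (4 s.f.). Final answer: 6.509e-09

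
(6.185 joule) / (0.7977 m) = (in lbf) 6.185 joule = 6.185 J. 0.7977 m is already in m. Combine: 6.185 J / 0.7977 m = 7.7535414 N. 1 lbf = 4.4482216 N, so 7.7535414 N = 7.7535414 / 4.4482216 = 1.7430655 lbf ≈ 1.743 lbf (4 s.f.). Final answer: 1.743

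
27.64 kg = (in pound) 1 pound = 0.45359237 kg, so 27.64 kg = 27.64 / 0.45359237 = 60.935769 pound ≈ 60.94 pound (4 s.f.). Final answer: 60.94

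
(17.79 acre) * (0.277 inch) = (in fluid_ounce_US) 1 acre = 4046.8564 m^2, so 17.79 acre = 17.79 * 4046.8564 = 71993.576 m^2. 1 inch = 0.0254 m, so 0.277 inch = 0.277 * 0.0254 = 0.0070358 m. Combine: 71993.576 m^2 * 0.0070358 m = 506.5324 m^3. 1 fluid_ounce_US = 2.957353e-05 m^3, so 506.5324 m^3 = 506.5324 / 2.957353e-05 = 17127898 fluid_ounce_US ≈ 1.713e+07 fluid_ounce_US (4 s.f.). Final answer: 1.713e+07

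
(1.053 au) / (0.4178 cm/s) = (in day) 4.364e+08. Check: 1 au = 1.4959787e+11 m, so 1.053 au = 1.053 * 1.4959787e+11 = 1.5752656e+11 m. 1 cm/s = 0.01 m/s, so 0.4178 cm/s = 0.4178 * 0.01 = 0.004178 m/s. Combine: 1.5752656e+11 m / 0.004178 m/s = 3.7703819e+13 s. 1 day = 86400 s, so 3.7703819e+13 s = 3.7703819e+13 / 86400 = 4.363868e+08 day ≈ 4.364e+08 day (4 s.f.).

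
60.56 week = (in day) 423.9. Check: 1 week = 604800 s, so 60.56 week = 60.56 * 604800 = 36626688 s. 1 day = 86400 s, so 36626688 s = 36626688 / 86400 = 423.92 day ≈ 423.9 day (4 s.f.).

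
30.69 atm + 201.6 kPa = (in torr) 2.484e+04. Check: 1 atm = 101325 Pa, so 30.69 atm = 30.69 * 101325 = 3109664.2 Pa. 1 kPa = 1000 Pa, so 201.6 kPa = 201.6 * 1000 = 201600 Pa. Sum: 3109664.2 + 201600 = 3311264.2 Pa. 1 torr = 133.32237 Pa, so 3311264.2 Pa = 3311264.2 / 133.32237 = 24836.524 torr ≈ 2.484e+04 torr (4 s.f.).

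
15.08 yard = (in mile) 1 yard = 0.9144 m, so 15.08 yard = 15.08 * 0.9144 = 13.789152 m. 1 mile = 1609.344 m, so 13.789152 m = 13.789152 / 1609.344 = 0.0085681818 mile ≈ 0.008568 mile (4 s.f.). Final answer: 0.008568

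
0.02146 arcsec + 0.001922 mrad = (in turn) 3.225e-07. Check: 1 arcsec = 4.8481368e-06 rad, so 0.02146 arcsec = 0.02146 * 4.8481368e-06 = 1.0404102e-07 rad. 1 mrad = 0.001 rad, so 0.001922 mrad = 0.001922 * 0.001 = 1.922e-06 rad. Sum: 1.0404102e-07 + 1.922e-06 = 2.026041e-06 rad. 1 turn = 6.2831853 rad, so 2.026041e-06 rad = 2.026041e-06 / 6.2831853 = 3.2245444e-07 turn ≈ 3.225e-07 turn (4 s.f.).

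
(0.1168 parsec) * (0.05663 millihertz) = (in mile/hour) 4.566e+11. Check: 1 parsec = 3.0856776e+16 m, so 0.1168 parsec = 0.1168 * 3.0856776e+16 = 3.6040714e+15 m. 1 millihertz = 0.001 Hz, so 0.05663 millihertz = 0.05663 * 0.001 = 5.663e-05 Hz. Combine: 3.6040714e+15 m * 5.663e-05 Hz = 2.0409856e+11 m/s. 1 mile/hour = 0.44704 m/s, so 2.0409856e+11 m/s = 2.0409856e+11 / 0.44704 = 4.5655549e+11 mile/hour ≈ 4.566e+11 mile/hour (4 s.f.).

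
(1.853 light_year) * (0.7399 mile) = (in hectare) 2.087e+15. Check: 1 light_year = 9.4607305e+15 m, so 1.853 light_year = 1.853 * 9.4607305e+15 = 1.7530734e+16 m. 1 mile = 1609.344 m, so 0.7399 mile = 0.7399 * 1609.344 = 1190.7536 m. Combine: 1.7530734e+16 m * 1190.7536 m = 2.0874785e+19 m^2. 1 hectare = 10000 m^2, so 2.0874785e+19 m^2 = 2.0874785e+19 / 10000 = 2.0874785e+15 hectare ≈ 2.087e+15 hectare (4 s.f.).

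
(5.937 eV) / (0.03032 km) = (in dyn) 3.137e-15. Check: 1 eV = 1.6021766e-19 J, so 5.937 eV = 5.937 * 1.6021766e-19 = 9.5121227e-19 J. 1 km = 1000 m, so 0.03032 km = 0.03032 * 1000 = 30.32 m. Combine: 9.5121227e-19 J / 30.32 m = 3.1372436e-20 N. 1 dyn = 1e-05 N, so 3.1372436e-20 N = 3.1372436e-20 / 1e-05 = 3.1372436e-15 dyn ≈ 3.137e-15 dyn (4 s.f.).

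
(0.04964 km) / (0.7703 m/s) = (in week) 1 km = 1000 m, so 0.04964 km = 0.04964 * 1000 = 49.64 m. 0.7703 m/s is already in m/s. Combine: 49.64 m / 0.7703 m/s = 64.442425 s. 1 week = 604800 s, so 64.442425 s = 64.442425 / 604800 = 0.00010655163 week ≈ 0.0001066 week (4 s.f.). Final answer: 0.0001066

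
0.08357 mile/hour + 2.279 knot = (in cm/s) 121. Check: 1 mile/hour = 0.44704 m/s, so 0.08357 mile/hour = 0.08357 * 0.44704 = 0.037359133 m/s. 1 knot = 0.51444444 m/s, so 2.279 knot = 2.279 * 0.51444444 = 1.1724189 m/s. Sum: 0.037359133 + 1.1724189 = 1.209778 m/s. 1 cm/s = 0.01 m/s, so 1.209778 m/s = 1.209778 / 0.01 = 120.9778 cm/s ≈ 121 cm/s (4 s.f.).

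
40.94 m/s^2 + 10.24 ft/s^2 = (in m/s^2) 40.94 m/s^2 is already in m/s^2. 1 ft/s^2 = 0.3048 m/s^2, so 10.24 ft/s^2 = 10.24 * 0.3048 = 3.121152 m/s^2. Sum: 40.94 + 3.121152 = 44.061152 m/s^2. Result: 44.061152 m/s^2 ≈ 44.06 m/s^2 (4 s.f.). Final answer: 44.06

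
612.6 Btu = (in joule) 1 Btu = 1055.0559 J, so 612.6 Btu = 612.6 * 1055.0559 = 646327.22 J. 646327.22 J = 646327.22 joule ≈ 6.463e+05 joule (4 s.f.). Final answer: 6.463e+05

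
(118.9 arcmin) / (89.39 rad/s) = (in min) 1 arcmin = 0.00029088821 rad, so 118.9 arcmin = 118.9 * 0.00029088821 = 0.034586608 rad. 89.39 rad/s is already in rad/s. Combine: 0.034586608 rad / 89.39 rad/s = 0.00038691809 s. 1 min = 60 s, so 0.00038691809 s = 0.00038691809 / 60 = 6.4486348e-06 min ≈ 6.449e-06 min (4 s.f.). Final answer: 6.449e-06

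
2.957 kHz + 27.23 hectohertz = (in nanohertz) 1 kHz = 1000 Hz, so 2.957 kHz = 2.957 * 1000 = 2957 Hz. 1 hectohertz = 100 Hz, so 27.23 hectohertz = 27.23 * 100 = 2723 Hz. Sum: 2957 + 2723 = 5680 Hz. 1 nanohertz = 1e-09 Hz, so 5680 Hz = 5680 / 1e-09 = 5.68e+12 nanohertz. Final answer: 5.68e+12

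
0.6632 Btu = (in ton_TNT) 1.672e-07. Check: 1 Btu = 1055.0559 J, so 0.6632 Btu = 0.6632 * 1055.0559 = 699.71304 J. 1 ton_TNT = 4.184e+09 J, so 699.71304 J = 699.71304 / 4.184e+09 = 1.6723543e-07 ton_TNT ≈ 1.672e-07 ton_TNT (4 s.f.).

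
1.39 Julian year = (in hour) 1.218e+04. Check: 1 Julian year = 31557600 s, so 1.39 Julian year = 1.39 * 31557600 = 43865064 s. 1 hour = 3600 s, so 43865064 s = 43865064 / 3600 = 12184.74 hour ≈ 1.218e+04 hour (4 s.f.).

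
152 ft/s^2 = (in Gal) 4633. Check: 1 ft/s^2 = 0.3048 m/s^2, so 152 ft/s^2 = 152 * 0.3048 = 46.3296 m/s^2. 1 Gal = 0.01 m/s^2, so 46.3296 m/s^2 = 46.3296 / 0.01 = 4632.96 Gal ≈ 4633 Gal (4 s.f.).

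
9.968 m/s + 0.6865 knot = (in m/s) 9.968 m/s is already in m/s. 1 knot = 0.51444444 m/s, so 0.6865 knot = 0.6865 * 0.51444444 = 0.35316611 m/s. Sum: 9.968 + 0.35316611 = 10.321166 m/s. Result: 10.321166 m/s ≈ 10.32 m/s (4 s.f.). Final answer: 10.32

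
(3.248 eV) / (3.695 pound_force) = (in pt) 8.975e-17. Check: 1 eV = 1.6021766e-19 J, so 3.248 eV = 3.248 * 1.6021766e-19 = 5.2038697e-19 J. 1 pound_force = 4.4482216 N, so 3.695 pound_force = 3.695 * 4.4482216 = 16.436179 N. Combine: 5.2038697e-19 J / 16.436179 N = 3.1661068e-20 m. 1 pt = 0.00035277778 m, so 3.1661068e-20 m = 3.1661068e-20 / 0.00035277778 = 8.9747908e-17 pt ≈ 8.975e-17 pt (4 s.f.).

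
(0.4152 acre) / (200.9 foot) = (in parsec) 1 acre = 4046.8564 m^2, so 0.4152 acre = 0.4152 * 4046.8564 = 1680.2548 m^2. 1 foot = 0.3048 m, so 200.9 foot = 200.9 * 0.3048 = 61.23432 m. Combine: 1680.2548 m^2 / 61.23432 m = 27.439756 m. 1 parsec = 3.0856776e+16 m, so 27.439756 m = 27.439756 / 3.0856776e+16 = 8.8926192e-16 parsec ≈ 8.893e-16 parsec (4 s.f.). Final answer: 8.893e-16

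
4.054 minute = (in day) 0.002815. Check: 1 minute = 60 s, so 4.054 minute = 4.054 * 60 = 243.24 s. 1 day = 86400 s, so 243.24 s = 243.24 / 86400 = 0.0028152778 day ≈ 0.002815 day (4 s.f.).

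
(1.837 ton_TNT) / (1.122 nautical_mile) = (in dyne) 3.699e+11. Check: 1 ton_TNT = 4.184e+09 J, so 1.837 ton_TNT = 1.837 * 4.184e+09 = 7.686008e+09 J. 1 nautical_mile = 1852 m, so 1.122 nautical_mile = 1.122 * 1852 = 2077.944 m. Combine: 7.686008e+09 J / 2077.944 m = 3698852.3 N. 1 dyne = 1e-05 N, so 3698852.3 N = 3698852.3 / 1e-05 = 3.6988523e+11 dyne ≈ 3.699e+11 dyne (4 s.f.).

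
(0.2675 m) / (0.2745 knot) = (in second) 0.2675 m is already in m. 1 knot = 0.51444444 m/s, so 0.2745 knot = 0.2745 * 0.51444444 = 0.141215 m/s. Combine: 0.2675 m / 0.141215 m/s = 1.8942747 s. 1.8942747 s = 1.8942747 second ≈ 1.894 second (4 s.f.). Final answer: 1.894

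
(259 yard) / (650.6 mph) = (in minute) 0.01357. Check: 1 yard = 0.9144 m, so 259 yard = 259 * 0.9144 = 236.8296 m. 1 mph = 0.44704 m/s, so 650.6 mph = 650.6 * 0.44704 = 290.84422 m/s. Combine: 236.8296 m / 290.84422 m/s = 0.81428332 s. 1 minute = 60 s, so 0.81428332 s = 0.81428332 / 60 = 0.013571389 minute ≈ 0.01357 minute (4 s.f.).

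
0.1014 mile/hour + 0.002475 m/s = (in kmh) 0.1721. Check: 1 mile/hour = 0.44704 m/s, so 0.1014 mile/hour = 0.1014 * 0.44704 = 0.045329856 m/s. 0.002475 m/s is already in m/s. Sum: 0.045329856 + 0.002475 = 0.047804856 m/s. 1 kmh = 0.27777778 m/s, so 0.047804856 m/s = 0.047804856 / 0.27777778 = 0.17209748 kmh ≈ 0.1721 kmh (4 s.f.).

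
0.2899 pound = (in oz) 1 pound = 0.45359237 kg, so 0.2899 pound = 0.2899 * 0.45359237 = 0.13149643 kg. 1 oz = 0.028349523 kg, so 0.13149643 kg = 0.13149643 / 0.028349523 = 4.6384 oz ≈ 4.638 oz (4 s.f.). Final answer: 4.638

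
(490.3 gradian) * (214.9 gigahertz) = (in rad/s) 1.655e+12. Check: 1 gradian = 0.015707963 rad, so 490.3 gradian = 490.3 * 0.015707963 = 7.7016144 rad. 1 gigahertz = 1e+09 Hz, so 214.9 gigahertz = 214.9 * 1e+09 = 2.149e+11 Hz. Combine: 7.7016144 rad * 2.149e+11 Hz = 1.6550769e+12 rad/s. Result: 1.6550769e+12 rad/s ≈ 1.655e+12 rad/s (4 s.f.).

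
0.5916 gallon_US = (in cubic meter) 0.002239. Check: 1 gallon_US = 0.0037854118 m^3, so 0.5916 gallon_US = 0.5916 * 0.0037854118 = 0.0022394496 m^3. 0.0022394496 m^3 = 0.0022394496 cubic meter ≈ 0.002239 cubic meter (4 s.f.).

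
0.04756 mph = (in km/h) 0.07654. Check: 1 mph = 0.44704 m/s, so 0.04756 mph = 0.04756 * 0.44704 = 0.021261222 m/s. 1 km/h = 0.27777778 m/s, so 0.021261222 m/s = 0.021261222 / 0.27777778 = 0.076540401 km/h ≈ 0.07654 km/h (4 s.f.).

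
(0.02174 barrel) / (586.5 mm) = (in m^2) 0.005893. Check: 1 barrel = 0.15898729 m^3, so 0.02174 barrel = 0.02174 * 0.15898729 = 0.0034563838 m^3. 1 mm = 0.001 m, so 586.5 mm = 586.5 * 0.001 = 0.5865 m. Combine: 0.0034563838 m^3 / 0.5865 m = 0.0058932375 m^2. Result: 0.0058932375 m^2 ≈ 0.005893 m^2 (4 s.f.).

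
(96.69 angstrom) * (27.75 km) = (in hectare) 1 angstrom = 1e-10 m, so 96.69 angstrom = 96.69 * 1e-10 = 9.669e-09 m. 1 km = 1000 m, so 27.75 km = 27.75 * 1000 = 27750 m. Combine: 9.669e-09 m * 27750 m = 0.00026831475 m^2. 1 hectare = 10000 m^2, so 0.00026831475 m^2 = 0.00026831475 / 10000 = 2.6831475e-08 hectare ≈ 2.683e-08 hectare (4 s.f.). Final answer: 2.683e-08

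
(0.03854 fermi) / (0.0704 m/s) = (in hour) 1 fermi = 1e-15 m, so 0.03854 fermi = 0.03854 * 1e-15 = 3.854e-17 m. 0.0704 m/s is already in m/s. Combine: 3.854e-17 m / 0.0704 m/s = 5.4744318e-16 s. 1 hour = 3600 s, so 5.4744318e-16 s = 5.4744318e-16 / 3600 = 1.5206755e-19 hour ≈ 1.521e-19 hour (4 s.f.). Final answer: 1.521e-19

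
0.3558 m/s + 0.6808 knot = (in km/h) 2.542. Check: 0.3558 m/s is already in m/s. 1 knot = 0.51444444 m/s, so 0.6808 knot = 0.6808 * 0.51444444 = 0.35023378 m/s. Sum: 0.3558 + 0.35023378 = 0.70603378 m/s. 1 km/h = 0.27777778 m/s, so 0.70603378 m/s = 0.70603378 / 0.27777778 = 2.5417216 km/h ≈ 2.542 km/h (4 s.f.).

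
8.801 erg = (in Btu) 8.342e-10. Check: 1 erg = 1e-07 J, so 8.801 erg = 8.801 * 1e-07 = 8.801e-07 J. 1 Btu = 1055.0559 J, so 8.801e-07 J = 8.801e-07 / 1055.0559 = 8.3417385e-10 Btu ≈ 8.342e-10 Btu (4 s.f.).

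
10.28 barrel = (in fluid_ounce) 5.527e+04. Check: 1 barrel = 0.15898729 m^3, so 10.28 barrel = 10.28 * 0.15898729 = 1.6343894 m^3. 1 fluid_ounce = 2.957353e-05 m^3, so 1.6343894 m^3 = 1.6343894 / 2.957353e-05 = 55265.28 fluid_ounce ≈ 5.527e+04 fluid_ounce (4 s.f.).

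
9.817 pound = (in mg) 4.453e+06. Check: 1 pound = 0.45359237 kg, so 9.817 pound = 9.817 * 0.45359237 = 4.4529163 kg. 1 mg = 1e-06 kg, so 4.4529163 kg = 4.4529163 / 1e-06 = 4452916.3 mg ≈ 4.453e+06 mg (4 s.f.).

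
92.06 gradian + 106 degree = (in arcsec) 1 gradian = 0.015707963 rad, so 92.06 gradian = 92.06 * 0.015707963 = 1.4460751 rad. 1 degree = 0.017453293 rad, so 106 degree = 106 * 0.017453293 = 1.850049 rad. Sum: 1.4460751 + 1.850049 = 3.2961241 rad. 1 arcsec = 4.8481368e-06 rad, so 3.2961241 rad = 3.2961241 / 4.8481368e-06 = 679874.4 arcsec ≈ 6.799e+05 arcsec (4 s.f.). Final answer: 6.799e+05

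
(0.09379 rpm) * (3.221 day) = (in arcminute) 9.396e+06. Check: 1 rpm = 0.10471976 rad/s, so 0.09379 rpm = 0.09379 * 0.10471976 = 0.0098216658 rad/s. 1 day = 86400 s, so 3.221 day = 3.221 * 86400 = 278294.4 s. Combine: 0.0098216658 rad/s * 278294.4 s = 2733.3146 rad. 1 arcminute = 0.00029088821 rad, so 2733.3146 rad = 2733.3146 / 0.00029088821 = 9396443.4 arcminute ≈ 9.396e+06 arcminute (4 s.f.).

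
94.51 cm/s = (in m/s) 1 cm/s = 0.01 m/s, so 94.51 cm/s = 94.51 * 0.01 = 0.9451 m/s. Result: 0.9451 m/s. Final answer: 0.9451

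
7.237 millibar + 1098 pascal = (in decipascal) 1 millibar = 100 Pa, so 7.237 millibar = 7.237 * 100 = 723.7 Pa. 1098 pascal = 1098 Pa. Sum: 723.7 + 1098 = 1821.7 Pa. 1 decipascal = 0.1 Pa, so 1821.7 Pa = 1821.7 / 0.1 = 18217 decipascal ≈ 1.822e+04 decipascal (4 s.f.). Final answer: 1.822e+04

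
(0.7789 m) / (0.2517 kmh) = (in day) 0.0001289. Check: 0.7789 m is already in m. 1 kmh = 0.27777778 m/s, so 0.2517 kmh = 0.2517 * 0.27777778 = 0.069916667 m/s. Combine: 0.7789 m / 0.069916667 m/s = 11.140405 s. 1 day = 86400 s, so 11.140405 s = 11.140405 / 86400 = 0.00012893988 day ≈ 0.0001289 day (4 s.f.).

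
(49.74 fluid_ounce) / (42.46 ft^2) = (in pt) 1.057. Check: 1 fluid_ounce = 2.957353e-05 m^3, so 49.74 fluid_ounce = 49.74 * 2.957353e-05 = 0.0014709874 m^3. 1 ft^2 = 0.09290304 m^2, so 42.46 ft^2 = 42.46 * 0.09290304 = 3.9446631 m^2. Combine: 0.0014709874 m^3 / 3.9446631 m^2 = 0.0003729057 m. 1 pt = 0.00035277778 m, so 0.0003729057 m = 0.0003729057 / 0.00035277778 = 1.0570555 pt ≈ 1.057 pt (4 s.f.).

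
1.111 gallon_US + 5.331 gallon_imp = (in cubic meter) 0.02844. Check: 1 gallon_US = 0.0037854118 m^3, so 1.111 gallon_US = 1.111 * 0.0037854118 = 0.0042055925 m^3. 1 gallon_imp = 0.00454609 m^3, so 5.331 gallon_imp = 5.331 * 0.00454609 = 0.024235206 m^3. Sum: 0.0042055925 + 0.024235206 = 0.028440798 m^3. 0.028440798 m^3 = 0.028440798 cubic meter ≈ 0.02844 cubic meter (4 s.f.).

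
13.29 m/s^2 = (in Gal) 1 Gal = 0.01 m/s^2, so 13.29 m/s^2 = 13.29 / 0.01 = 1329 Gal. Final answer: 1329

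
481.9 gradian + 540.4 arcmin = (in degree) 442.7. Check: 1 gradian = 0.015707963 rad, so 481.9 gradian = 481.9 * 0.015707963 = 7.5696675 rad. 1 arcmin = 0.00029088821 rad, so 540.4 arcmin = 540.4 * 0.00029088821 = 0.15719599 rad. Sum: 7.5696675 + 0.15719599 = 7.7268635 rad. 1 degree = 0.017453293 rad, so 7.7268635 rad = 7.7268635 / 0.017453293 = 442.71667 degree ≈ 442.7 degree (4 s.f.).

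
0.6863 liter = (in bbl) 1 liter = 0.001 m^3, so 0.6863 liter = 0.6863 * 0.001 = 0.0006863 m^3. 1 bbl = 0.15898729 m^3, so 0.0006863 m^3 = 0.0006863 / 0.15898729 = 0.0043166971 bbl ≈ 0.004317 bbl (4 s.f.). Final answer: 0.004317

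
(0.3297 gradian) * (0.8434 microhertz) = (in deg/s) 1 gradian = 0.015707963 rad, so 0.3297 gradian = 0.3297 * 0.015707963 = 0.0051789155 rad. 1 microhertz = 1e-06 Hz, so 0.8434 microhertz = 0.8434 * 1e-06 = 8.434e-07 Hz. Combine: 0.0051789155 rad * 8.434e-07 Hz = 4.3678973e-09 rad/s. 1 deg/s = 0.017453293 rad/s, so 4.3678973e-09 rad/s = 4.3678973e-09 / 0.017453293 = 2.5026208e-07 deg/s ≈ 2.503e-07 deg/s (4 s.f.). Final answer: 2.503e-07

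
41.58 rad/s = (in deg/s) 1 deg/s = 0.017453293 rad/s, so 41.58 rad/s = 41.58 / 0.017453293 = 2382.3585 deg/s ≈ 2382 deg/s (4 s.f.). Final answer: 2382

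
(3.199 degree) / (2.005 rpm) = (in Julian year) 1 degree = 0.017453293 rad, so 3.199 degree = 3.199 * 0.017453293 = 0.055833083 rad. 1 rpm = 0.10471976 rad/s, so 2.005 rpm = 2.005 * 0.10471976 = 0.20996311 rad/s. Combine: 0.055833083 rad / 0.20996311 rad/s = 0.26591854 s. 1 Julian year = 31557600 s, so 0.26591854 s = 0.26591854 / 31557600 = 8.42645e-09 Julian year ≈ 8.426e-09 Julian year (4 s.f.). Final answer: 8.426e-09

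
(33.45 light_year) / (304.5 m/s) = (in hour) 1 light_year = 9.4607305e+15 m, so 33.45 light_year = 33.45 * 9.4607305e+15 = 3.1646143e+17 m. 304.5 m/s is already in m/s. Combine: 3.1646143e+17 m / 304.5 m/s = 1.0392822e+15 s. 1 hour = 3600 s, so 1.0392822e+15 s = 1.0392822e+15 / 3600 = 2.886895e+11 hour ≈ 2.887e+11 hour (4 s.f.). Final answer: 2.887e+11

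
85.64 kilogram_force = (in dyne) 8.398e+07. Check: 1 kilogram_force = 9.80665 N, so 85.64 kilogram_force = 85.64 * 9.80665 = 839.84151 N. 1 dyne = 1e-05 N, so 839.84151 N = 839.84151 / 1e-05 = 83984151 dyne ≈ 8.398e+07 dyne (4 s.f.).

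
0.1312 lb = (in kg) 0.05951. Check: 1 lb = 0.45359237 kg, so 0.1312 lb = 0.1312 * 0.45359237 = 0.059511319 kg. Result: 0.059511319 kg ≈ 0.05951 kg (4 s.f.).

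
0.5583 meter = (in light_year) 0.5583 meter = 0.5583 m. 1 light_year = 9.4607305e+15 m, so 0.5583 m = 0.5583 / 9.4607305e+15 = 5.9012357e-17 light_year ≈ 5.901e-17 light_year (4 s.f.). Final answer: 5.901e-17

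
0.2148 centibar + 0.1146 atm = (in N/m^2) 1.183e+04. Check: 1 centibar = 1000 Pa, so 0.2148 centibar = 0.2148 * 1000 = 214.8 Pa. 1 atm = 101325 Pa, so 0.1146 atm = 0.1146 * 101325 = 11611.845 Pa. Sum: 214.8 + 11611.845 = 11826.645 Pa. 11826.645 Pa = 11826.645 N/m^2 ≈ 1.183e+04 N/m^2 (4 s.f.).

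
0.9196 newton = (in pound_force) 0.9196 newton = 0.9196 N. 1 pound_force = 4.4482216 N, so 0.9196 N = 0.9196 / 4.4482216 = 0.2067343 pound_force ≈ 0.2067 pound_force (4 s.f.). Final answer: 0.2067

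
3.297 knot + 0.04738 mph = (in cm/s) 171.7. Check: 1 knot = 0.51444444 m/s, so 3.297 knot = 3.297 * 0.51444444 = 1.6961233 m/s. 1 mph = 0.44704 m/s, so 0.04738 mph = 0.04738 * 0.44704 = 0.021180755 m/s. Sum: 1.6961233 + 0.021180755 = 1.7173041 m/s. 1 cm/s = 0.01 m/s, so 1.7173041 m/s = 1.7173041 / 0.01 = 171.73041 cm/s ≈ 171.7 cm/s (4 s.f.).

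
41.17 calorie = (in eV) 1.075e+21. Check: 1 calorie = 4.184 J, so 41.17 calorie = 41.17 * 4.184 = 172.25528 J. 1 eV = 1.6021766e-19 J, so 172.25528 J = 172.25528 / 1.6021766e-19 = 1.0751329e+21 eV ≈ 1.075e+21 eV (4 s.f.).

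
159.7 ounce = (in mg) 1 ounce = 0.028349523 kg, so 159.7 ounce = 159.7 * 0.028349523 = 4.5274188 kg. 1 mg = 1e-06 kg, so 4.5274188 kg = 4.5274188 / 1e-06 = 4527418.8 mg ≈ 4.527e+06 mg (4 s.f.). Final answer: 4.527e+06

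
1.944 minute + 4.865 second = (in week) 0.0002009. Check: 1 minute = 60 s, so 1.944 minute = 1.944 * 60 = 116.64 s. 4.865 second = 4.865 s. Sum: 116.64 + 4.865 = 121.505 s. 1 week = 604800 s, so 121.505 s = 121.505 / 604800 = 0.00020090112 week ≈ 0.0002009 week (4 s.f.).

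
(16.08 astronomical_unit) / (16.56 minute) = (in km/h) 1 astronomical_unit = 1.4959787e+11 m, so 16.08 astronomical_unit = 16.08 * 1.4959787e+11 = 2.4055338e+12 m. 1 minute = 60 s, so 16.56 minute = 16.56 * 60 = 993.6 s. Combine: 2.4055338e+12 m / 993.6 s = 2.4210283e+09 m/s. 1 km/h = 0.27777778 m/s, so 2.4210283e+09 m/s = 2.4210283e+09 / 0.27777778 = 8.715702e+09 km/h ≈ 8.716e+09 km/h (4 s.f.). Final answer: 8.716e+09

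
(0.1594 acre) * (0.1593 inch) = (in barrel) 16.42. Check: 1 acre = 4046.8564 m^2, so 0.1594 acre = 0.1594 * 4046.8564 = 645.06891 m^2. 1 inch = 0.0254 m, so 0.1593 inch = 0.1593 * 0.0254 = 0.00404622 m. Combine: 645.06891 m^2 * 0.00404622 m = 2.6100907 m^3. 1 barrel = 0.15898729 m^3, so 2.6100907 m^3 = 2.6100907 / 0.15898729 = 16.416977 barrel ≈ 16.42 barrel (4 s.f.).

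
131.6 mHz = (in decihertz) 1 mHz = 0.001 Hz, so 131.6 mHz = 131.6 * 0.001 = 0.1316 Hz. 1 decihertz = 0.1 Hz, so 0.1316 Hz = 0.1316 / 0.1 = 1.316 decihertz. Final answer: 1.316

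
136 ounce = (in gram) 3856. Check: 1 ounce = 0.028349523 kg, so 136 ounce = 136 * 0.028349523 = 3.8555351 kg. 1 gram = 0.001 kg, so 3.8555351 kg = 3.8555351 / 0.001 = 3855.5351 gram ≈ 3856 gram (4 s.f.).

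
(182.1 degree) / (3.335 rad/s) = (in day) 1 degree = 0.017453293 rad, so 182.1 degree = 182.1 * 0.017453293 = 3.1782446 rad. 3.335 rad/s is already in rad/s. Combine: 3.1782446 rad / 3.335 rad/s = 0.95299687 s. 1 day = 86400 s, so 0.95299687 s = 0.95299687 / 86400 = 1.1030056e-05 day ≈ 1.103e-05 day (4 s.f.). Final answer: 1.103e-05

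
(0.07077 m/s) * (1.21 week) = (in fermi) 5.179e+19. Check: 0.07077 m/s is already in m/s. 1 week = 604800 s, so 1.21 week = 1.21 * 604800 = 731808 s. Combine: 0.07077 m/s * 731808 s = 51790.052 m. 1 fermi = 1e-15 m, so 51790.052 m = 51790.052 / 1e-15 = 5.1790052e+19 fermi ≈ 5.179e+19 fermi (4 s.f.).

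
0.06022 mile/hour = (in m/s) 1 mile/hour = 0.44704 m/s, so 0.06022 mile/hour = 0.06022 * 0.44704 = 0.026920749 m/s. Result: 0.026920749 m/s ≈ 0.02692 m/s (4 s.f.). Final answer: 0.02692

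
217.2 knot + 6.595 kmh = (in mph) 254. Check: 1 knot = 0.51444444 m/s, so 217.2 knot = 217.2 * 0.51444444 = 111.73733 m/s. 1 kmh = 0.27777778 m/s, so 6.595 kmh = 6.595 * 0.27777778 = 1.8319444 m/s. Sum: 111.73733 + 1.8319444 = 113.56928 m/s. 1 mph = 0.44704 m/s, so 113.56928 m/s = 113.56928 / 0.44704 = 254.04724 mph ≈ 254 mph (4 s.f.).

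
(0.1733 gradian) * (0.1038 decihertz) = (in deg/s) 1 gradian = 0.015707963 rad, so 0.1733 gradian = 0.1733 * 0.015707963 = 0.00272219 rad. 1 decihertz = 0.1 Hz, so 0.1038 decihertz = 0.1038 * 0.1 = 0.01038 Hz. Combine: 0.00272219 rad * 0.01038 Hz = 2.8256333e-05 rad/s. 1 deg/s = 0.017453293 rad/s, so 2.8256333e-05 rad/s = 2.8256333e-05 / 0.017453293 = 0.0016189686 deg/s ≈ 0.001619 deg/s (4 s.f.). Final answer: 0.001619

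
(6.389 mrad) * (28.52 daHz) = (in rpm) 1 mrad = 0.001 rad, so 6.389 mrad = 6.389 * 0.001 = 0.006389 rad. 1 daHz = 10 Hz, so 28.52 daHz = 28.52 * 10 = 285.2 Hz. Combine: 0.006389 rad * 285.2 Hz = 1.8221428 rad/s. 1 rpm = 0.10471976 rad/s, so 1.8221428 rad/s = 1.8221428 / 0.10471976 = 17.400182 rpm ≈ 17.4 rpm (4 s.f.). Final answer: 17.4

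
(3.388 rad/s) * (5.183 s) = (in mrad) 3.388 rad/s is already in rad/s. 5.183 s is already in s. Combine: 3.388 rad/s * 5.183 s = 17.560004 rad. 1 mrad = 0.001 rad, so 17.560004 rad = 17.560004 / 0.001 = 17560.004 mrad ≈ 1.756e+04 mrad (4 s.f.). Final answer: 1.756e+04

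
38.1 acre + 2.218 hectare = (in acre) 1 acre = 4046.8564 m^2, so 38.1 acre = 38.1 * 4046.8564 = 154185.23 m^2. 1 hectare = 10000 m^2, so 2.218 hectare = 2.218 * 10000 = 22180 m^2. Sum: 154185.23 + 22180 = 176365.23 m^2. 1 acre = 4046.8564 m^2, so 176365.23 m^2 = 176365.23 / 4046.8564 = 43.580797 acre ≈ 43.58 acre (4 s.f.). Final answer: 43.58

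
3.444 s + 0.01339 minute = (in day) 3.444 s is already in s. 1 minute = 60 s, so 0.01339 minute = 0.01339 * 60 = 0.8034 s. Sum: 3.444 + 0.8034 = 4.2474 s. 1 day = 86400 s, so 4.2474 s = 4.2474 / 86400 = 4.9159722e-05 day ≈ 4.916e-05 day (4 s.f.). Final answer: 4.916e-05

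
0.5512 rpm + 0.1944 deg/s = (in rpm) 1 rpm = 0.10471976 rad/s, so 0.5512 rpm = 0.5512 * 0.10471976 = 0.057721529 rad/s. 1 deg/s = 0.017453293 rad/s, so 0.1944 deg/s = 0.1944 * 0.017453293 = 0.0033929201 rad/s. Sum: 0.057721529 + 0.0033929201 = 0.061114449 rad/s. 1 rpm = 0.10471976 rad/s, so 0.061114449 rad/s = 0.061114449 / 0.10471976 = 0.5836 rpm. Final answer: 0.5836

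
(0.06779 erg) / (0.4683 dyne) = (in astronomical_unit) 1 erg = 1e-07 J, so 0.06779 erg = 0.06779 * 1e-07 = 6.779e-09 J. 1 dyne = 1e-05 N, so 0.4683 dyne = 0.4683 * 1e-05 = 4.683e-06 N. Combine: 6.779e-09 J / 4.683e-06 N = 0.0014475763 m. 1 astronomical_unit = 1.4959787e+11 m, so 0.0014475763 m = 0.0014475763 / 1.4959787e+11 = 9.6764502e-15 astronomical_unit ≈ 9.676e-15 astronomical_unit (4 s.f.). Final answer: 9.676e-15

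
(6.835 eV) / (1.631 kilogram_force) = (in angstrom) 6.847e-10. Check: 1 eV = 1.6021766e-19 J, so 6.835 eV = 6.835 * 1.6021766e-19 = 1.0950877e-18 J. 1 kilogram_force = 9.80665 N, so 1.631 kilogram_force = 1.631 * 9.80665 = 15.994646 N. Combine: 1.0950877e-18 J / 15.994646 N = 6.8465893e-20 m. 1 angstrom = 1e-10 m, so 6.8465893e-20 m = 6.8465893e-20 / 1e-10 = 6.8465893e-10 angstrom ≈ 6.847e-10 angstrom (4 s.f.).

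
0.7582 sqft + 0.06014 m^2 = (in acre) 1 sqft = 0.09290304 m^2, so 0.7582 sqft = 0.7582 * 0.09290304 = 0.070439085 m^2. 0.06014 m^2 is already in m^2. Sum: 0.070439085 + 0.06014 = 0.13057908 m^2. 1 acre = 4046.8564 m^2, so 0.13057908 m^2 = 0.13057908 / 4046.8564 = 3.2266795e-05 acre ≈ 3.227e-05 acre (4 s.f.). Final answer: 3.227e-05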